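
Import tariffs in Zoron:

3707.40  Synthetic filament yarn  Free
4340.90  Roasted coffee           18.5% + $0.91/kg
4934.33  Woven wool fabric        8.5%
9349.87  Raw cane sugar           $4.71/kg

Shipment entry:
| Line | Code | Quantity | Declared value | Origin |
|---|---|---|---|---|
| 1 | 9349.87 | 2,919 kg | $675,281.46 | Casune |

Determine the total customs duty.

Line 1 (9349.87, Casune, 2,919 kg, $675,281.46):
Base rate for 9349.87 is $4.71/kg.
Duty = 2,919 × $4.71 = $13,748.49.

$13,748.49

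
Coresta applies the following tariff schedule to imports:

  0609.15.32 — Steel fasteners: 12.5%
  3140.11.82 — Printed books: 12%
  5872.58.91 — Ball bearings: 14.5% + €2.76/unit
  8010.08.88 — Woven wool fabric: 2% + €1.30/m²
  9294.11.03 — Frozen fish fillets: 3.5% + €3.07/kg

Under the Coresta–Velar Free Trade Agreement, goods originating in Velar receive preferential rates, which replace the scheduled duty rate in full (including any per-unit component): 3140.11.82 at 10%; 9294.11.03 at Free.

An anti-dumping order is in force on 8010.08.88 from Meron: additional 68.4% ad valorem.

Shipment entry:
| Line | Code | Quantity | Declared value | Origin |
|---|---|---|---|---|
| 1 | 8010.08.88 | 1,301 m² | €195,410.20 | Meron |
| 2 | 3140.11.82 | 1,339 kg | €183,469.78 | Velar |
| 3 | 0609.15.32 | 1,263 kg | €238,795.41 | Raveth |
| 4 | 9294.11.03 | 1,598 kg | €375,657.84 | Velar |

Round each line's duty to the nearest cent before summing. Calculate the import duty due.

€187,456.49

Line 1 (8010.08.88, Meron, 1,301 m², €195,410.20):
Base rate for 8010.08.88 is 2% + €1.30/m².
Additional duty on 8010.08.88 from Meron: +68.4%. Applied ad valorem rate: 2% + 68.4% = 70.4%.
Duty = €195,410.20 × 70.4% + 1,301 × €1.30 = €139,260.08.
Line 2 (3140.11.82, Velar, 1,339 kg, €183,469.78):
Base rate for 3140.11.82 is 12%.
Origin Velar qualifies under the Coresta–Velar agreement and 3140.11.82 is covered: preferential rate 10% applies instead.
Duty = €183,469.78 × 10% = €18,346.98.
Line 3 (0609.15.32, Raveth, 1,263 kg, €238,795.41):
Base rate for 0609.15.32 is 12.5%.
Duty = €238,795.41 × 12.5% = €29,849.43.
Line 4 (9294.11.03, Velar, 1,598 kg, €375,657.84):
Base rate for 9294.11.03 is 3.5% + €3.07/kg.
Origin Velar qualifies under the Coresta–Velar agreement and 9294.11.03 is covered: preferential rate Free applies instead.
Duty = €375,657.84 × 0% = €0.00.
Total = €139,260.08 + €18,346.98 + €29,849.43 + €0.00 = €187,456.49.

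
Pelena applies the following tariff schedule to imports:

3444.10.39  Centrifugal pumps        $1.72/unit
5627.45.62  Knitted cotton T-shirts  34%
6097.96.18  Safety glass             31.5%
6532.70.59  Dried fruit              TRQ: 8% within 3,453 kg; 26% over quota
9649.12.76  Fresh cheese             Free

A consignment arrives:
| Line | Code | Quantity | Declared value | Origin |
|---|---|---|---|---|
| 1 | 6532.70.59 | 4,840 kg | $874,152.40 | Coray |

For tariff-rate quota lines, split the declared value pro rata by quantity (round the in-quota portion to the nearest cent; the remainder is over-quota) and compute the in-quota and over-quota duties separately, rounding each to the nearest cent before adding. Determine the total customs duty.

$115,023.29

Line 1 (6532.70.59, Coray, 4,840 kg, $874,152.40):
Code 6532.70.59 is under a tariff-rate quota (threshold 3,453 kg). In-quota: 3,453 kg at 8%; over-quota: 1,387 kg at 26%.
Pro-rata value split: in-quota = $874,152.40 × 3,453/4,840 = $623,646.33; over-quota = $874,152.40 − $623,646.33 = $250,506.07.
In-quota duty = $623,646.33 × 8% = $49,891.71. Over-quota duty = $250,506.07 × 26% = $65,131.58.
Line duty = $49,891.71 + $65,131.58 = $115,023.29.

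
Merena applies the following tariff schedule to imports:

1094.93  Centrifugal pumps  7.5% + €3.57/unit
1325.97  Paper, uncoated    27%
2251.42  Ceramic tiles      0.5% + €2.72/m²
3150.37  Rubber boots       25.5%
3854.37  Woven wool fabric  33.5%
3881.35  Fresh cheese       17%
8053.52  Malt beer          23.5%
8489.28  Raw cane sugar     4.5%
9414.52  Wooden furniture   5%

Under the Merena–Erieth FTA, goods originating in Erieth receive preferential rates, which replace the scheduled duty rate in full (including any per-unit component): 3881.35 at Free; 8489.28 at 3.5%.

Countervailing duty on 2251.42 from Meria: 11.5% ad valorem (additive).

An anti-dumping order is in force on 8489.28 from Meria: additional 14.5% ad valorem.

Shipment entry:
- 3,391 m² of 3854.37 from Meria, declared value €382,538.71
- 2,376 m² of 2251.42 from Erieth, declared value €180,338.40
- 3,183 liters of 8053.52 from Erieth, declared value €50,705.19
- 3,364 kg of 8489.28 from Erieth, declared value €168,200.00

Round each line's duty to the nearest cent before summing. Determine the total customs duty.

€153,317.60

Line 1 (3854.37, Meria, 3,391 m², €382,538.71):
Base rate for 3854.37 is 33.5%.
Duty = €382,538.71 × 33.5% = €128,150.47.
Line 2 (2251.42, Erieth, 2,376 m², €180,338.40):
Base rate for 2251.42 is 0.5% + €2.72/m².
Origin Erieth is the FTA partner but 2251.42 is not on the preference list; base rate stands.
The additional-duty order on 2251.42 targets Meria, not Erieth; it does not apply.
Duty = €180,338.40 × 0.5% + 2,376 × €2.72 = €7,364.41.
Line 3 (8053.52, Erieth, 3,183 liters, €50,705.19):
Base rate for 8053.52 is 23.5%.
Origin Erieth is the FTA partner but 8053.52 is not on the preference list; base rate stands.
Duty = €50,705.19 × 23.5% = €11,915.72.
Line 4 (8489.28, Erieth, 3,364 kg, €168,200.00):
Base rate for 8489.28 is 4.5%.
Origin Erieth qualifies under the Merena–Erieth agreement and 8489.28 is covered: preferential rate 3.5% applies instead.
The additional-duty order on 8489.28 targets Meria, not Erieth; it does not apply.
Duty = €168,200.00 × 3.5% = €5,887.00.
Total = €128,150.47 + €7,364.41 + €11,915.72 + €5,887.00 = €153,317.60.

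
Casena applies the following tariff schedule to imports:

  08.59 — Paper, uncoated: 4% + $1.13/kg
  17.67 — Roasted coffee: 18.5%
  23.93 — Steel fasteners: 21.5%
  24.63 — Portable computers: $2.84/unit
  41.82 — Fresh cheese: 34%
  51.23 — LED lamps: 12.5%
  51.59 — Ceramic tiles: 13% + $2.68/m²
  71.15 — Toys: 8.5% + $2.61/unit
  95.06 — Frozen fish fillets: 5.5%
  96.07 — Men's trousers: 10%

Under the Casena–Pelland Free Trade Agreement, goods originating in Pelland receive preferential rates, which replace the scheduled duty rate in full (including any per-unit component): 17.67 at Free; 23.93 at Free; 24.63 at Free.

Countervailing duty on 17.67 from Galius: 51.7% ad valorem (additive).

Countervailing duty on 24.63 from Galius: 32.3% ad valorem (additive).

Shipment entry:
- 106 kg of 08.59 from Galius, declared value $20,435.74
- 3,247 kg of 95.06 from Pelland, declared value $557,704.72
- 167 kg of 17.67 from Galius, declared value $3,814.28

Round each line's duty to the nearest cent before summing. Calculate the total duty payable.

Line 1 (08.59, Galius, 106 kg, $20,435.74):
Base rate for 08.59 is 4% + $1.13/kg.
Duty = $20,435.74 × 4% + 106 × $1.13 = $937.21.
Line 2 (95.06, Pelland, 3,247 kg, $557,704.72):
Base rate for 95.06 is 5.5%.
Origin Pelland is the FTA partner but 95.06 is not on the preference list; base rate stands.
Duty = $557,704.72 × 5.5% = $30,673.76.
Line 3 (17.67, Galius, 167 kg, $3,814.28):
Base rate for 17.67 is 18.5%.
17.67 has an FTA preferential rate, but origin Galius is not Pelland; base rate stands.
Additional duty on 17.67 from Galius: +51.7%. Applied ad valorem rate: 18.5% + 51.7% = 70.2%.
Duty = $3,814.28 × 70.2% = $2,677.62.
Total = $937.21 + $30,673.76 + $2,677.62 = $34,288.59.

$34,288.59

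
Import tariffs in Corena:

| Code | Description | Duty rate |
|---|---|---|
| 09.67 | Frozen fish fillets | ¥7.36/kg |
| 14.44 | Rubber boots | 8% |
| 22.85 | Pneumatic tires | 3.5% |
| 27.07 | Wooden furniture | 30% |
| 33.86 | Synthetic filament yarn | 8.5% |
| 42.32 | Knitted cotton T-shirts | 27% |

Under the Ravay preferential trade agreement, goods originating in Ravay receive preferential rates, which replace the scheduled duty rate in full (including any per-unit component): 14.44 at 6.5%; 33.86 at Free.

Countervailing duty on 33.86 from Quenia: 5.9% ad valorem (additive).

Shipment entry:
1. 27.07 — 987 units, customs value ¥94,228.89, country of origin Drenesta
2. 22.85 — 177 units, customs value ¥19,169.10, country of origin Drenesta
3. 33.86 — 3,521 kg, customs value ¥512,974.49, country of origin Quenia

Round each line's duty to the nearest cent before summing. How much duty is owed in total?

Line 1 (27.07, Drenesta, 987 units, ¥94,228.89):
Base rate for 27.07 is 30%.
Duty = ¥94,228.89 × 30% = ¥28,268.67.
Line 2 (22.85, Drenesta, 177 units, ¥19,169.10):
Base rate for 22.85 is 3.5%.
Duty = ¥19,169.10 × 3.5% = ¥670.92.
Line 3 (33.86, Quenia, 3,521 kg, ¥512,974.49):
Base rate for 33.86 is 8.5%.
33.86 has an FTA preferential rate, but origin Quenia is not Ravay; base rate stands.
Additional duty on 33.86 from Quenia: +5.9%. Applied ad valorem rate: 8.5% + 5.9% = 14.4%.
Duty = ¥512,974.49 × 14.4% = ¥73,868.33.
Total = ¥28,268.67 + ¥670.92 + ¥73,868.33 = ¥102,807.92.

¥102,807.92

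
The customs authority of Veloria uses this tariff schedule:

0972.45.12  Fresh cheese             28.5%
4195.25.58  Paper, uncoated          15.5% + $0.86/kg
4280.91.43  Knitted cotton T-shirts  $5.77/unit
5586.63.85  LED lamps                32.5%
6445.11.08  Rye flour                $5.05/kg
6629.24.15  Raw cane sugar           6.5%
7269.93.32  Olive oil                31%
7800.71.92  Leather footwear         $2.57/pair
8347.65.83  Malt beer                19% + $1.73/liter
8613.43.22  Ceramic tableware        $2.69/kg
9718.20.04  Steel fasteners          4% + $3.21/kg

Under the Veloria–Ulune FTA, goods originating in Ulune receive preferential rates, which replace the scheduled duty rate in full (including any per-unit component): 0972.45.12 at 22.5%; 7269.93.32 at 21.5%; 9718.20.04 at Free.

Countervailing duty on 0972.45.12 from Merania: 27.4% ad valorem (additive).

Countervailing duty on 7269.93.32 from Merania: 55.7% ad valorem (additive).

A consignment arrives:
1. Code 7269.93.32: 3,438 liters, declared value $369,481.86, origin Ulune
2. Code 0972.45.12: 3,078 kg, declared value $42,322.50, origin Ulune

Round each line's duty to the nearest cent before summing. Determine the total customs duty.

$88,961.16

Line 1 (7269.93.32, Ulune, 3,438 liters, $369,481.86):
Base rate for 7269.93.32 is 31%.
Origin Ulune qualifies under the Veloria–Ulune agreement and 7269.93.32 is covered: preferential rate 21.5% applies instead.
The additional-duty order on 7269.93.32 targets Merania, not Ulune; it does not apply.
Duty = $369,481.86 × 21.5% = $79,438.60.
Line 2 (0972.45.12, Ulune, 3,078 kg, $42,322.50):
Base rate for 0972.45.12 is 28.5%.
Origin Ulune qualifies under the Veloria–Ulune agreement and 0972.45.12 is covered: preferential rate 22.5% applies instead.
The additional-duty order on 0972.45.12 targets Merania, not Ulune; it does not apply.
Duty = $42,322.50 × 22.5% = $9,522.56.
Total = $79,438.60 + $9,522.56 = $88,961.16.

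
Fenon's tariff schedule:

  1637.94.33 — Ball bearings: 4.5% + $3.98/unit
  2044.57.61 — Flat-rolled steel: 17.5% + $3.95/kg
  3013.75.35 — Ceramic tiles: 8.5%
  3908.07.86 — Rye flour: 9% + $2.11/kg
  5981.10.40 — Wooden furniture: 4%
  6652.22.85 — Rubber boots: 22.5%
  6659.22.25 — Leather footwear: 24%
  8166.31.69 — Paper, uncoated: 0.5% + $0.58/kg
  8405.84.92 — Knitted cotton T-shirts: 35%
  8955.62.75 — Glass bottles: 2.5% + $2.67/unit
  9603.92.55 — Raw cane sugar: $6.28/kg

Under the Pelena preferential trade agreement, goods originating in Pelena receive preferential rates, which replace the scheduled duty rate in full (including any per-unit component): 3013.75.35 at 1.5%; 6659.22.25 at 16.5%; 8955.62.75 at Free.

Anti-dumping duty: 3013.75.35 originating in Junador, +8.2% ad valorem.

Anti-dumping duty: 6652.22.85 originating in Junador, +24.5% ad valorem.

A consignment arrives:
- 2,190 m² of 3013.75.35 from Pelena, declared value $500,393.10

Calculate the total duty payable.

$7,505.90

Line 1 (3013.75.35, Pelena, 2,190 m², $500,393.10):
Base rate for 3013.75.35 is 8.5%.
Origin Pelena qualifies under the Fenon–Pelena agreement and 3013.75.35 is covered: preferential rate 1.5% applies instead.
The additional-duty order on 3013.75.35 targets Junador, not Pelena; it does not apply.
Duty = $500,393.10 × 1.5% = $7,505.90.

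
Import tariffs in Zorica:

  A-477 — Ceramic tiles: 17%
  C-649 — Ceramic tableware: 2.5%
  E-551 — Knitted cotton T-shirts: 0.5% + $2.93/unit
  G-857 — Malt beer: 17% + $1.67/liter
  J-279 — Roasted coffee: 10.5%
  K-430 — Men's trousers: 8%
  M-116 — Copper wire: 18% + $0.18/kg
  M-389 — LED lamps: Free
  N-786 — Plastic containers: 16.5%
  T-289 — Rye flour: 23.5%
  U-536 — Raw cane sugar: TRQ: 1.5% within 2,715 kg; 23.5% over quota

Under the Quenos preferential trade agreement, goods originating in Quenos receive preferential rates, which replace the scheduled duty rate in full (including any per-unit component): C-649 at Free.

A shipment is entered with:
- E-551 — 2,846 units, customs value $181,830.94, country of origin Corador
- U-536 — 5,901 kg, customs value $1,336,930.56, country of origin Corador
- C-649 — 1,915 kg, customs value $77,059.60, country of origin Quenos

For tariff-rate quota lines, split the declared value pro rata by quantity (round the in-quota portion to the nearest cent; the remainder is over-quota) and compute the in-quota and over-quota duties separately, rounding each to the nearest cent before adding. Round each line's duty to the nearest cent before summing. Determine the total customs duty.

Line 1 (E-551, Corador, 2,846 units, $181,830.94):
Base rate for E-551 is 0.5% + $2.93/unit.
Duty = $181,830.94 × 0.5% + 2,846 × $2.93 = $9,247.93.
Line 2 (U-536, Corador, 5,901 kg, $1,336,930.56):
Code U-536 is under a tariff-rate quota (threshold 2,715 kg). In-quota: 2,715 kg at 1.5%; over-quota: 3,186 kg at 23.5%.
Pro-rata value split: in-quota = $1,336,930.56 × 2,715/5,901 = $615,110.40; over-quota = $1,336,930.56 − $615,110.40 = $721,820.16.
In-quota duty = $615,110.40 × 1.5% = $9,226.66. Over-quota duty = $721,820.16 × 23.5% = $169,627.74.
Line duty = $9,226.66 + $169,627.74 = $178,854.40.
Line 3 (C-649, Quenos, 1,915 kg, $77,059.60):
Base rate for C-649 is 2.5%.
Origin Quenos qualifies under the Zorica–Quenos agreement and C-649 is covered: preferential rate Free applies instead.
Duty = $77,059.60 × 0% = $0.00.
Total = $9,247.93 + $178,854.40 + $0.00 = $188,102.33.

$188,102.33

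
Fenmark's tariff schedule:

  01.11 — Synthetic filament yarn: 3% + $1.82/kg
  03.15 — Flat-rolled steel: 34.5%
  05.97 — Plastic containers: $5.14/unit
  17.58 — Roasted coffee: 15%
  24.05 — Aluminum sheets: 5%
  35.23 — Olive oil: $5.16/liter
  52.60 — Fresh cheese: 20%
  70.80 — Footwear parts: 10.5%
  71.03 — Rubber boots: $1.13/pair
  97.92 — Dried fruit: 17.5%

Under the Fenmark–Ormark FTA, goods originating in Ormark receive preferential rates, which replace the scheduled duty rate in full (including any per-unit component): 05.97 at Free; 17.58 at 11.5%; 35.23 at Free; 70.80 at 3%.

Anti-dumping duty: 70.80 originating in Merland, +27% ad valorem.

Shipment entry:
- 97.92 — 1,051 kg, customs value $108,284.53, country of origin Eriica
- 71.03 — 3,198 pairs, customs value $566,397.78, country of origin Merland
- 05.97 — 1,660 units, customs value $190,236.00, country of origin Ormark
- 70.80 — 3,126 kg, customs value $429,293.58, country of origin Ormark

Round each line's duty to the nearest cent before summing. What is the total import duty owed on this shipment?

Line 1 (97.92, Eriica, 1,051 kg, $108,284.53):
Base rate for 97.92 is 17.5%.
Duty = $108,284.53 × 17.5% = $18,949.79.
Line 2 (71.03, Merland, 3,198 pairs, $566,397.78):
Base rate for 71.03 is $1.13/pair.
Duty = 3,198 × $1.13 = $3,613.74.
Line 3 (05.97, Ormark, 1,660 units, $190,236.00):
Base rate for 05.97 is $5.14/unit.
Origin Ormark qualifies under the Fenmark–Ormark agreement and 05.97 is covered: preferential rate Free applies instead.
Duty = $190,236.00 × 0% = $0.00.
Line 4 (70.80, Ormark, 3,126 kg, $429,293.58):
Base rate for 70.80 is 10.5%.
Origin Ormark qualifies under the Fenmark–Ormark agreement and 70.80 is covered: preferential rate 3% applies instead.
The additional-duty order on 70.80 targets Merland, not Ormark; it does not apply.
Duty = $429,293.58 × 3% = $12,878.81.
Total = $18,949.79 + $3,613.74 + $0.00 + $12,878.81 = $35,442.34.

$35,442.34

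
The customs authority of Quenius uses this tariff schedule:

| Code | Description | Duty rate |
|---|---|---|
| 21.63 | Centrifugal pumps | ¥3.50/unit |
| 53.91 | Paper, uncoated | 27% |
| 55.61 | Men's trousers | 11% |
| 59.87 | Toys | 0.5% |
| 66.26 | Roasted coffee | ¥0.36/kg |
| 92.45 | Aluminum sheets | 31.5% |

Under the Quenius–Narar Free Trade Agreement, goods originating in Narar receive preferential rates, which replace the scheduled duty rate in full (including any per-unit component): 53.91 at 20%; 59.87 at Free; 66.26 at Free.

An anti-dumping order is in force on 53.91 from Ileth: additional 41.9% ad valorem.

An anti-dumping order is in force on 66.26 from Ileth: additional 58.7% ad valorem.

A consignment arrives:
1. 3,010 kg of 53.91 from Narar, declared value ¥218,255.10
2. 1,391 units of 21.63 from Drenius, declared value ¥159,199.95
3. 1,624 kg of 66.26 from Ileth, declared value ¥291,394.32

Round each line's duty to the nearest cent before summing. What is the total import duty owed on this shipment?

Line 1 (53.91, Narar, 3,010 kg, ¥218,255.10):
Base rate for 53.91 is 27%.
Origin Narar qualifies under the Quenius–Narar agreement and 53.91 is covered: preferential rate 20% applies instead.
The additional-duty order on 53.91 targets Ileth, not Narar; it does not apply.
Duty = ¥218,255.10 × 20% = ¥43,651.02.
Line 2 (21.63, Drenius, 1,391 units, ¥159,199.95):
Base rate for 21.63 is ¥3.50/unit.
Duty = 1,391 × ¥3.50 = ¥4,868.50.
Line 3 (66.26, Ileth, 1,624 kg, ¥291,394.32):
Base rate for 66.26 is ¥0.36/kg.
66.26 has an FTA preferential rate, but origin Ileth is not Narar; base rate stands.
Additional duty on 66.26 from Ileth: +58.7% ad valorem. Applied ad valorem rate = 58.7%.
Duty = ¥291,394.32 × 58.7% + 1,624 × ¥0.36 = ¥171,633.11.
Total = ¥43,651.02 + ¥4,868.50 + ¥171,633.11 = ¥220,152.63.

¥220,152.63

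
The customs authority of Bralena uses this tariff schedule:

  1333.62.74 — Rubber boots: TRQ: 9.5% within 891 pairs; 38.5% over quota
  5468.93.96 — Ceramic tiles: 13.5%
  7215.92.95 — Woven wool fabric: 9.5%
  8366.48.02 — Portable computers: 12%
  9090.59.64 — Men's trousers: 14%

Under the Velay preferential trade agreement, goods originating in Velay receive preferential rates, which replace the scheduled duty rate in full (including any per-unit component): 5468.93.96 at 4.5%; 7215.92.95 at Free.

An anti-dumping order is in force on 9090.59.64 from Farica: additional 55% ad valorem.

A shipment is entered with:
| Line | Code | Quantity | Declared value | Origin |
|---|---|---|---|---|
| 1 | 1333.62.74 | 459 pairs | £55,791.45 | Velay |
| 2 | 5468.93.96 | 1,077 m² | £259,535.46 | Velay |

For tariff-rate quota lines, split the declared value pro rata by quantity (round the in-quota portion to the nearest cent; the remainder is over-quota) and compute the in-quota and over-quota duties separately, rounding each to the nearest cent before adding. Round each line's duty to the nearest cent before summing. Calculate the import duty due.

£16,979.29

Line 1 (1333.62.74, Velay, 459 pairs, £55,791.45):
Code 1333.62.74 is under a tariff-rate quota (threshold 891 pairs). Quantity 459 pairs is within the quota, so the in-quota rate 9.5% applies to the full value.
Duty = £55,791.45 × 9.5% = £5,300.19.
Line 2 (5468.93.96, Velay, 1,077 m², £259,535.46):
Base rate for 5468.93.96 is 13.5%.
Origin Velay qualifies under the Bralena–Velay agreement and 5468.93.96 is covered: preferential rate 4.5% applies instead.
Duty = £259,535.46 × 4.5% = £11,679.10.
Total = £5,300.19 + £11,679.10 = £16,979.29.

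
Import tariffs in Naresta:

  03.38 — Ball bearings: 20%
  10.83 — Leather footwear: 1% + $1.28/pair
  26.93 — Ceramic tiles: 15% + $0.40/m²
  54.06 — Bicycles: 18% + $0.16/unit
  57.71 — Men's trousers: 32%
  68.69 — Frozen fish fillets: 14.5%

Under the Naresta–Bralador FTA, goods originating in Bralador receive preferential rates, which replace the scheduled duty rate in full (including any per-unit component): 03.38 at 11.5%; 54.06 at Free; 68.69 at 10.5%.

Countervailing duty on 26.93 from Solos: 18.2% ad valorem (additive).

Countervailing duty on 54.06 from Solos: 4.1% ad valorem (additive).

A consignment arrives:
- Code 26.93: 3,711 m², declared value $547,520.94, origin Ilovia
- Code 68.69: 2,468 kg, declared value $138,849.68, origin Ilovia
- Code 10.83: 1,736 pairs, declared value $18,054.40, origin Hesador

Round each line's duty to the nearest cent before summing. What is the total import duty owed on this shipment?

$106,148.36

Line 1 (26.93, Ilovia, 3,711 m², $547,520.94):
Base rate for 26.93 is 15% + $0.40/m².
The additional-duty order on 26.93 targets Solos, not Ilovia; it does not apply.
Duty = $547,520.94 × 15% + 3,711 × $0.40 = $83,612.54.
Line 2 (68.69, Ilovia, 2,468 kg, $138,849.68):
Base rate for 68.69 is 14.5%.
68.69 has an FTA preferential rate, but origin Ilovia is not Bralador; base rate stands.
Duty = $138,849.68 × 14.5% = $20,133.20.
Line 3 (10.83, Hesador, 1,736 pairs, $18,054.40):
Base rate for 10.83 is 1% + $1.28/pair.
Duty = $18,054.40 × 1% + 1,736 × $1.28 = $2,402.62.
Total = $83,612.54 + $20,133.20 + $2,402.62 = $106,148.36.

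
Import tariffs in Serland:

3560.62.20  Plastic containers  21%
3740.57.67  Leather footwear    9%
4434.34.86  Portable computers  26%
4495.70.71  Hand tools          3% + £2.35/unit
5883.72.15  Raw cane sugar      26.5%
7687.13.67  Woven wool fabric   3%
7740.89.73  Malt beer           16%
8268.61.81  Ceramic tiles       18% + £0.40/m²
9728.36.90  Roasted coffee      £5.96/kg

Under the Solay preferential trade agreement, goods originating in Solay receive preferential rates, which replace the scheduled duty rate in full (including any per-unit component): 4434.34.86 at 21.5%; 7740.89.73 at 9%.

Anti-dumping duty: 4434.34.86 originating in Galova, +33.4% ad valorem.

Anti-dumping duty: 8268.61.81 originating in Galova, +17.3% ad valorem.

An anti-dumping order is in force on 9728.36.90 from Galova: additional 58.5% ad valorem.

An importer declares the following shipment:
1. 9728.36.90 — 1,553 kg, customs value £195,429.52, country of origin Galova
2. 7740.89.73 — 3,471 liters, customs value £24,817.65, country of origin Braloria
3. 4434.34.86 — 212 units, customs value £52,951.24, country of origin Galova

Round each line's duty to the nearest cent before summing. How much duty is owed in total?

£159,006.01

Line 1 (9728.36.90, Galova, 1,553 kg, £195,429.52):
Base rate for 9728.36.90 is £5.96/kg.
Additional duty on 9728.36.90 from Galova: +58.5% ad valorem. Applied ad valorem rate = 58.5%.
Duty = £195,429.52 × 58.5% + 1,553 × £5.96 = £123,582.15.
Line 2 (7740.89.73, Braloria, 3,471 liters, £24,817.65):
Base rate for 7740.89.73 is 16%.
7740.89.73 has an FTA preferential rate, but origin Braloria is not Solay; base rate stands.
Duty = £24,817.65 × 16% = £3,970.82.
Line 3 (4434.34.86, Galova, 212 units, £52,951.24):
Base rate for 4434.34.86 is 26%.
4434.34.86 has an FTA preferential rate, but origin Galova is not Solay; base rate stands.
Additional duty on 4434.34.86 from Galova: +33.4%. Applied ad valorem rate: 26% + 33.4% = 59.4%.
Duty = £52,951.24 × 59.4% = £31,453.04.
Total = £123,582.15 + £3,970.82 + £31,453.04 = £159,006.01.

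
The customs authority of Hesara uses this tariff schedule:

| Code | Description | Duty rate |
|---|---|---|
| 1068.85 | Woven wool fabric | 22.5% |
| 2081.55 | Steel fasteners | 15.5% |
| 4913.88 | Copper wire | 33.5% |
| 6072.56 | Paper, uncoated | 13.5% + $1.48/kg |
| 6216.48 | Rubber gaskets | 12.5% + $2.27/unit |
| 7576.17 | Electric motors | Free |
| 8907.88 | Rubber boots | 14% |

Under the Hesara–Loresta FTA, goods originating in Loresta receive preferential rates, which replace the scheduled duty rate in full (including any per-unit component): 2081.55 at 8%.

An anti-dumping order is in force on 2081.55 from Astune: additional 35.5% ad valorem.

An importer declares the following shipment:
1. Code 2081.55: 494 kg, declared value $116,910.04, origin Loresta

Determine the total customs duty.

$9,352.80

Line 1 (2081.55, Loresta, 494 kg, $116,910.04):
Base rate for 2081.55 is 15.5%.
Origin Loresta qualifies under the Hesara–Loresta agreement and 2081.55 is covered: preferential rate 8% applies instead.
The additional-duty order on 2081.55 targets Astune, not Loresta; it does not apply.
Duty = $116,910.04 × 8% = $9,352.80.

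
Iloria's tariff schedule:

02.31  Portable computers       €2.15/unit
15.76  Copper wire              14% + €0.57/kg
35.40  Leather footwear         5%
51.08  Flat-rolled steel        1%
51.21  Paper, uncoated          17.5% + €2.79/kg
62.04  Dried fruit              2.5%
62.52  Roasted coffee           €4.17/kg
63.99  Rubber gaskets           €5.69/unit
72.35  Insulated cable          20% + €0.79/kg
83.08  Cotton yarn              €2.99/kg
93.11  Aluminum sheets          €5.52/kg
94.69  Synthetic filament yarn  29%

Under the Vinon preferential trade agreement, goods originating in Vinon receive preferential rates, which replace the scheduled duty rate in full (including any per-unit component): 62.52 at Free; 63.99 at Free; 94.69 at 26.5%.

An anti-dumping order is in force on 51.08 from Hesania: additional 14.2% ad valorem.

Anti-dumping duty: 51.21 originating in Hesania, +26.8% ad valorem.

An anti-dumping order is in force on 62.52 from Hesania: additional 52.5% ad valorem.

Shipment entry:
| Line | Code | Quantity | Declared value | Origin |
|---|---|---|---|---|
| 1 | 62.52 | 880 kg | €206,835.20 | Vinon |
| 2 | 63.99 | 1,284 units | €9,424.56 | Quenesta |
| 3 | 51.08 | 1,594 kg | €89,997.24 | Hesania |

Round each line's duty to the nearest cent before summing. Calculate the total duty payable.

Line 1 (62.52, Vinon, 880 kg, €206,835.20):
Base rate for 62.52 is €4.17/kg.
Origin Vinon qualifies under the Iloria–Vinon agreement and 62.52 is covered: preferential rate Free applies instead.
The additional-duty order on 62.52 targets Hesania, not Vinon; it does not apply.
Duty = €206,835.20 × 0% = €0.00.
Line 2 (63.99, Quenesta, 1,284 units, €9,424.56):
Base rate for 63.99 is €5.69/unit.
63.99 has an FTA preferential rate, but origin Quenesta is not Vinon; base rate stands.
Duty = 1,284 × €5.69 = €7,305.96.
Line 3 (51.08, Hesania, 1,594 kg, €89,997.24):
Base rate for 51.08 is 1%.
Additional duty on 51.08 from Hesania: +14.2%. Applied ad valorem rate: 1% + 14.2% = 15.2%.
Duty = €89,997.24 × 15.2% = €13,679.58.
Total = €0.00 + €7,305.96 + €13,679.58 = €20,985.54.

€20,985.54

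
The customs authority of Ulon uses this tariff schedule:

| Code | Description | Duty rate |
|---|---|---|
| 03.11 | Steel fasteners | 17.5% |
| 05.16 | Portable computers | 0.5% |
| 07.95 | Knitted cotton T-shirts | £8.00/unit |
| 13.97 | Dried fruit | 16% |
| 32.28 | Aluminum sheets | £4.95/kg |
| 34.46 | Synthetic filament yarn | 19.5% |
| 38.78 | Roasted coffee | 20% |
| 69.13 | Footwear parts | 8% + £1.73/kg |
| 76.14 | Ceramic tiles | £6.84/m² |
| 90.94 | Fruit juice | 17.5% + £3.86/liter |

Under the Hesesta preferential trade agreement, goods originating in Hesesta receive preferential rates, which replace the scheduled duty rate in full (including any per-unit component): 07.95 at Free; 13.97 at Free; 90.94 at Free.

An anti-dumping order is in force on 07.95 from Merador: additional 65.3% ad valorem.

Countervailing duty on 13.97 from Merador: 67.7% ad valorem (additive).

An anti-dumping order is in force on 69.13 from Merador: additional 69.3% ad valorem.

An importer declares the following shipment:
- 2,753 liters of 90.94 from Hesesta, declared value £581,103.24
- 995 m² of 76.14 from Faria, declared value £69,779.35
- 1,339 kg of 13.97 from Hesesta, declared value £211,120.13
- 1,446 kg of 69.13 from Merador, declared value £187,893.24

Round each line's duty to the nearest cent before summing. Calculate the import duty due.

£154,548.85

Line 1 (90.94, Hesesta, 2,753 liters, £581,103.24):
Base rate for 90.94 is 17.5% + £3.86/liter.
Origin Hesesta qualifies under the Ulon–Hesesta agreement and 90.94 is covered: preferential rate Free applies instead.
Duty = £581,103.24 × 0% = £0.00.
Line 2 (76.14, Faria, 995 m², £69,779.35):
Base rate for 76.14 is £6.84/m².
Duty = 995 × £6.84 = £6,805.80.
Line 3 (13.97, Hesesta, 1,339 kg, £211,120.13):
Base rate for 13.97 is 16%.
Origin Hesesta qualifies under the Ulon–Hesesta agreement and 13.97 is covered: preferential rate Free applies instead.
The additional-duty order on 13.97 targets Merador, not Hesesta; it does not apply.
Duty = £211,120.13 × 0% = £0.00.
Line 4 (69.13, Merador, 1,446 kg, £187,893.24):
Base rate for 69.13 is 8% + £1.73/kg.
Additional duty on 69.13 from Merador: +69.3%. Applied ad valorem rate: 8% + 69.3% = 77.3%.
Duty = £187,893.24 × 77.3% + 1,446 × £1.73 = £147,743.05.
Total = £0.00 + £6,805.80 + £0.00 + £147,743.05 = £154,548.85.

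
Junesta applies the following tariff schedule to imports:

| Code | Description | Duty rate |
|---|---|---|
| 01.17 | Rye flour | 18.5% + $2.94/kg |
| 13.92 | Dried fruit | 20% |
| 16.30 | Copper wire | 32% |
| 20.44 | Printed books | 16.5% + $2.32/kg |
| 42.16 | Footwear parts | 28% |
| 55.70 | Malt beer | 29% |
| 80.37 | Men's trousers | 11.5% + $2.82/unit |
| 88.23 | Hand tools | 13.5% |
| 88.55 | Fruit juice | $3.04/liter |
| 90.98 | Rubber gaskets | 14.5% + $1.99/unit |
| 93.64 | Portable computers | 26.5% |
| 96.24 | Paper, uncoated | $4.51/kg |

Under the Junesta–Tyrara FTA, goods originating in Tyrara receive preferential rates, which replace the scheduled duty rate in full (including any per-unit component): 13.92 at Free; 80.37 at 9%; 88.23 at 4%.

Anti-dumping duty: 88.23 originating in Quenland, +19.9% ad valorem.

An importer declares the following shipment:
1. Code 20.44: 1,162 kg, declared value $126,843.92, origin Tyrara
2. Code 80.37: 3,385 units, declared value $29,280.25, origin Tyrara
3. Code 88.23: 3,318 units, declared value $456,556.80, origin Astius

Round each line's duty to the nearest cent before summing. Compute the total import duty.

$87,895.48

Line 1 (20.44, Tyrara, 1,162 kg, $126,843.92):
Base rate for 20.44 is 16.5% + $2.32/kg.
Origin Tyrara is the FTA partner but 20.44 is not on the preference list; base rate stands.
Duty = $126,843.92 × 16.5% + 1,162 × $2.32 = $23,625.09.
Line 2 (80.37, Tyrara, 3,385 units, $29,280.25):
Base rate for 80.37 is 11.5% + $2.82/unit.
Origin Tyrara qualifies under the Junesta–Tyrara agreement and 80.37 is covered: preferential rate 9% applies instead.
Duty = $29,280.25 × 9% = $2,635.22.
Line 3 (88.23, Astius, 3,318 units, $456,556.80):
Base rate for 88.23 is 13.5%.
88.23 has an FTA preferential rate, but origin Astius is not Tyrara; base rate stands.
The additional-duty order on 88.23 targets Quenland, not Astius; it does not apply.
Duty = $456,556.80 × 13.5% = $61,635.17.
Total = $23,625.09 + $2,635.22 + $61,635.17 = $87,895.48.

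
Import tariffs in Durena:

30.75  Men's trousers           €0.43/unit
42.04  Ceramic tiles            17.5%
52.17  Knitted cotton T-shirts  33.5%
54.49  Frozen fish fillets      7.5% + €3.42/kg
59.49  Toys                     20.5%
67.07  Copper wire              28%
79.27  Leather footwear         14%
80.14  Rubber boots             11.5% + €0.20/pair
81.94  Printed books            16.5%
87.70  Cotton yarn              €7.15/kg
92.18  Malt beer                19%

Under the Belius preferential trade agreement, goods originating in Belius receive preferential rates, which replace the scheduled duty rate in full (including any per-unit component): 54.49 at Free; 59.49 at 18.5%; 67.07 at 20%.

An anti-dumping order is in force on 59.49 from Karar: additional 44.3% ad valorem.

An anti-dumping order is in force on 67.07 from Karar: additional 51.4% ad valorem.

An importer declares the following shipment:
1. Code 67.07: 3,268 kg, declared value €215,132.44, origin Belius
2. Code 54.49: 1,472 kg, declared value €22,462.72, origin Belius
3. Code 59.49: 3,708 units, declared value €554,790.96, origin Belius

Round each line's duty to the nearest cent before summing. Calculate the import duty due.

€145,662.82

Line 1 (67.07, Belius, 3,268 kg, €215,132.44):
Base rate for 67.07 is 28%.
Origin Belius qualifies under the Durena–Belius agreement and 67.07 is covered: preferential rate 20% applies instead.
The additional-duty order on 67.07 targets Karar, not Belius; it does not apply.
Duty = €215,132.44 × 20% = €43,026.49.
Line 2 (54.49, Belius, 1,472 kg, €22,462.72):
Base rate for 54.49 is 7.5% + €3.42/kg.
Origin Belius qualifies under the Durena–Belius agreement and 54.49 is covered: preferential rate Free applies instead.
Duty = €22,462.72 × 0% = €0.00.
Line 3 (59.49, Belius, 3,708 units, €554,790.96):
Base rate for 59.49 is 20.5%.
Origin Belius qualifies under the Durena–Belius agreement and 59.49 is covered: preferential rate 18.5% applies instead.
The additional-duty order on 59.49 targets Karar, not Belius; it does not apply.
Duty = €554,790.96 × 18.5% = €102,636.33.
Total = €43,026.49 + €0.00 + €102,636.33 = €145,662.82.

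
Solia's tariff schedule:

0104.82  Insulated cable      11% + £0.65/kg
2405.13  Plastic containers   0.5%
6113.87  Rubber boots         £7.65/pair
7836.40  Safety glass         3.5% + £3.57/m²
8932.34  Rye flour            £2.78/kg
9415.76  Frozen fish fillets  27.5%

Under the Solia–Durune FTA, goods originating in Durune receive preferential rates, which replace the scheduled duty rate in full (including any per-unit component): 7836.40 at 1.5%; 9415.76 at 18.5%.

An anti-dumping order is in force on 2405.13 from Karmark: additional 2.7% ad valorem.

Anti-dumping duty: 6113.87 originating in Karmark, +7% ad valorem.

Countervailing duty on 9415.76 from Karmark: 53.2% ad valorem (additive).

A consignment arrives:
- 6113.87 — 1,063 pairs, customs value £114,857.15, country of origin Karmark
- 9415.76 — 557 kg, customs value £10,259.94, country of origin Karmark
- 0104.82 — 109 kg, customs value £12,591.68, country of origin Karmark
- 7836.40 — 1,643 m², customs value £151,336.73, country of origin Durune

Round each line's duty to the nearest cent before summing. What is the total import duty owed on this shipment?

£28,177.70

Line 1 (6113.87, Karmark, 1,063 pairs, £114,857.15):
Base rate for 6113.87 is £7.65/pair.
Additional duty on 6113.87 from Karmark: +7% ad valorem. Applied ad valorem rate = 7%.
Duty = £114,857.15 × 7% + 1,063 × £7.65 = £16,171.95.
Line 2 (9415.76, Karmark, 557 kg, £10,259.94):
Base rate for 9415.76 is 27.5%.
9415.76 has an FTA preferential rate, but origin Karmark is not Durune; base rate stands.
Additional duty on 9415.76 from Karmark: +53.2%. Applied ad valorem rate: 27.5% + 53.2% = 80.7%.
Duty = £10,259.94 × 80.7% = £8,279.77.
Line 3 (0104.82, Karmark, 109 kg, £12,591.68):
Base rate for 0104.82 is 11% + £0.65/kg.
Duty = £12,591.68 × 11% + 109 × £0.65 = £1,455.93.
Line 4 (7836.40, Durune, 1,643 m², £151,336.73):
Base rate for 7836.40 is 3.5% + £3.57/m².
Origin Durune qualifies under the Solia–Durune agreement and 7836.40 is covered: preferential rate 1.5% applies instead.
Duty = £151,336.73 × 1.5% = £2,270.05.
Total = £16,171.95 + £8,279.77 + £1,455.93 + £2,270.05 = £28,177.70.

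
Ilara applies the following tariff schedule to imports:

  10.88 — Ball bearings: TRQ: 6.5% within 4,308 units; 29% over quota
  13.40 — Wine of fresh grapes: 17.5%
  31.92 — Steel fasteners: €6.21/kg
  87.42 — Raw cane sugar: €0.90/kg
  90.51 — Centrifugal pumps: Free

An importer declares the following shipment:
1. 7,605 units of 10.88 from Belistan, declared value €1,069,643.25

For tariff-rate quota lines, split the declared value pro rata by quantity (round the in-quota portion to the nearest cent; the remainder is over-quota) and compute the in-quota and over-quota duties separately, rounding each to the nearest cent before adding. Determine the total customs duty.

Line 1 (10.88, Belistan, 7,605 units, €1,069,643.25):
Code 10.88 is under a tariff-rate quota (threshold 4,308 units). In-quota: 4,308 units at 6.5%; over-quota: 3,297 units at 29%.
Pro-rata value split: in-quota = €1,069,643.25 × 4,308/7,605 = €605,920.20; over-quota = €1,069,643.25 − €605,920.20 = €463,723.05.
In-quota duty = €605,920.20 × 6.5% = €39,384.81. Over-quota duty = €463,723.05 × 29% = €134,479.68.
Line duty = €39,384.81 + €134,479.68 = €173,864.49.

€173,864.49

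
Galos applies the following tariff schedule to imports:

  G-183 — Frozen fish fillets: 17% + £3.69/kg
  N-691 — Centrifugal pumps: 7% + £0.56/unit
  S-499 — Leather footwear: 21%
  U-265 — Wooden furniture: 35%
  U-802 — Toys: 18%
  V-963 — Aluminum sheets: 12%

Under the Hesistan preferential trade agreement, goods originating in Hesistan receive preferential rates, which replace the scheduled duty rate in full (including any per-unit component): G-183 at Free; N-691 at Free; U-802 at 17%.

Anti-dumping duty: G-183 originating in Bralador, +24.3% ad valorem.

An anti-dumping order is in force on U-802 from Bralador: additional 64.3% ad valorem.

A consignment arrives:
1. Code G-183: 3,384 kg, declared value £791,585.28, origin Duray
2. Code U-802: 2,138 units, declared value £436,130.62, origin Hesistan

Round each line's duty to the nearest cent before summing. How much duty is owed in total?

Line 1 (G-183, Duray, 3,384 kg, £791,585.28):
Base rate for G-183 is 17% + £3.69/kg.
G-183 has an FTA preferential rate, but origin Duray is not Hesistan; base rate stands.
The additional-duty order on G-183 targets Bralador, not Duray; it does not apply.
Duty = £791,585.28 × 17% + 3,384 × £3.69 = £147,056.46.
Line 2 (U-802, Hesistan, 2,138 units, £436,130.62):
Base rate for U-802 is 18%.
Origin Hesistan qualifies under the Galos–Hesistan agreement and U-802 is covered: preferential rate 17% applies instead.
The additional-duty order on U-802 targets Bralador, not Hesistan; it does not apply.
Duty = £436,130.62 × 17% = £74,142.21.
Total = £147,056.46 + £74,142.21 = £221,198.67.

£221,198.67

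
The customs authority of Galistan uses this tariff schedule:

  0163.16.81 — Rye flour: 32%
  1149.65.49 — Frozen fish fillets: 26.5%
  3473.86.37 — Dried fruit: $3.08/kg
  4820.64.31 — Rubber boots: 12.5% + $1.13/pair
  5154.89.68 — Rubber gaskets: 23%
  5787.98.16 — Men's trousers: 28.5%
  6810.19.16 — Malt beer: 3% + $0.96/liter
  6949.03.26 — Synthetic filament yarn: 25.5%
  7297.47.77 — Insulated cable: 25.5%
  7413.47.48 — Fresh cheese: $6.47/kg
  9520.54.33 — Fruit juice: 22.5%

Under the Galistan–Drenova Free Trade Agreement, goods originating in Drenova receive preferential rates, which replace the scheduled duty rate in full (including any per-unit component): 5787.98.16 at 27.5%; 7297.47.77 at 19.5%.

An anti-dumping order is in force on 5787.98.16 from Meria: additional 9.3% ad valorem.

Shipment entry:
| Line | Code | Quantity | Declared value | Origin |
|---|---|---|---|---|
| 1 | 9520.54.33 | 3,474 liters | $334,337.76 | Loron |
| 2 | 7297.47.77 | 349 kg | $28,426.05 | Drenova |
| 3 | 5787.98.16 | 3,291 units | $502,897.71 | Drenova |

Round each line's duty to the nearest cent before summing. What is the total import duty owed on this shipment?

Line 1 (9520.54.33, Loron, 3,474 liters, $334,337.76):
Base rate for 9520.54.33 is 22.5%.
Duty = $334,337.76 × 22.5% = $75,226.00.
Line 2 (7297.47.77, Drenova, 349 kg, $28,426.05):
Base rate for 7297.47.77 is 25.5%.
Origin Drenova qualifies under the Galistan–Drenova agreement and 7297.47.77 is covered: preferential rate 19.5% applies instead.
Duty = $28,426.05 × 19.5% = $5,543.08.
Line 3 (5787.98.16, Drenova, 3,291 units, $502,897.71):
Base rate for 5787.98.16 is 28.5%.
Origin Drenova qualifies under the Galistan–Drenova agreement and 5787.98.16 is covered: preferential rate 27.5% applies instead.
The additional-duty order on 5787.98.16 targets Meria, not Drenova; it does not apply.
Duty = $502,897.71 × 27.5% = $138,296.87.
Total = $75,226.00 + $5,543.08 + $138,296.87 = $219,065.95.

$219,065.95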